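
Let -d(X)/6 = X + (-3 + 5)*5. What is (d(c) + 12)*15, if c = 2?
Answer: -900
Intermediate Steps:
d(X) = -60 - 6*X (d(X) = -6*(X + (-3 + 5)*5) = -6*(X + 2*5) = -6*(X + 10) = -6*(10 + X) = -60 - 6*X)
(d(c) + 12)*15 = ((-60 - 6*2) + 12)*15 = ((-60 - 12) + 12)*15 = (-72 + 12)*15 = -60*15 = -900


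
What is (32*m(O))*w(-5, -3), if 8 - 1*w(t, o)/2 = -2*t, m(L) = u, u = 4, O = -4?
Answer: -512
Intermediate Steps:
m(L) = 4
w(t, o) = 16 + 4*t (w(t, o) = 16 - (-4)*t = 16 + 4*t)
(32*m(O))*w(-5, -3) = (32*4)*(16 + 4*(-5)) = 128*(16 - 20) = 128*(-4) = -512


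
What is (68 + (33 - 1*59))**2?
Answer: 1764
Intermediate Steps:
(68 + (33 - 1*59))**2 = (68 + (33 - 59))**2 = (68 - 26)**2 = 42**2 = 1764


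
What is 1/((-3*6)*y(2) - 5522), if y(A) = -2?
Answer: -1/5486 ≈ -0.00018228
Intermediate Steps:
1/((-3*6)*y(2) - 5522) = 1/(-3*6*(-2) - 5522) = 1/(-18*(-2) - 5522) = 1/(36 - 5522) = 1/(-5486) = -1/5486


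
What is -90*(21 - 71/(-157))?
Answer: -303120/157 ≈ -1930.7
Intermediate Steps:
-90*(21 - 71/(-157)) = -90*(21 - 71*(-1/157)) = -90*(21 + 71/157) = -90*3368/157 = -303120/157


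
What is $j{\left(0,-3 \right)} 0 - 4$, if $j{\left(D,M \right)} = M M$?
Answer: $-4$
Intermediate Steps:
$j{\left(D,M \right)} = M^{2}$
$j{\left(0,-3 \right)} 0 - 4 = \left(-3\right)^{2} \cdot 0 - 4 = 9 \cdot 0 - 4 = 0 - 4 = -4$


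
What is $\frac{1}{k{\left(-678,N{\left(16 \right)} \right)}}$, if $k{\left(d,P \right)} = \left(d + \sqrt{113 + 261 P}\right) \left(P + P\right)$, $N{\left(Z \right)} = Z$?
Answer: $- \frac{339}{7286320} - \frac{\sqrt{4289}}{14572640} \approx -5.102 \cdot 10^{-5}$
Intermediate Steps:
$k{\left(d,P \right)} = 2 P \left(d + \sqrt{113 + 261 P}\right)$ ($k{\left(d,P \right)} = \left(d + \sqrt{113 + 261 P}\right) 2 P = 2 P \left(d + \sqrt{113 + 261 P}\right)$)
$\frac{1}{k{\left(-678,N{\left(16 \right)} \right)}} = \frac{1}{2 \cdot 16 \left(-678 + \sqrt{113 + 261 \cdot 16}\right)} = \frac{1}{2 \cdot 16 \left(-678 + \sqrt{113 + 4176}\right)} = \frac{1}{2 \cdot 16 \left(-678 + \sqrt{4289}\right)} = \frac{1}{-21696 + 32 \sqrt{4289}}$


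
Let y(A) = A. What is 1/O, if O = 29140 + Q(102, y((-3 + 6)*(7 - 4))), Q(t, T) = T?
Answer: 1/29149 ≈ 3.4306e-5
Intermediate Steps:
O = 29149 (O = 29140 + (-3 + 6)*(7 - 4) = 29140 + 3*3 = 29140 + 9 = 29149)
1/O = 1/29149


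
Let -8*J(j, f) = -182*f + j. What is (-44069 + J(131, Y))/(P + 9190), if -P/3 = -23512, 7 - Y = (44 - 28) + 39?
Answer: -361419/637808 ≈ -0.56666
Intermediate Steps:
Y = -48 (Y = 7 - ((44 - 28) + 39) = 7 - (16 + 39) = 7 - 1*55 = 7 - 55 = -48)
P = 70536 (P = -3*(-23512) = 70536)
J(j, f) = -j/8 + 91*f/4 (J(j, f) = -(-182*f + j)/8 = -(j - 182*f)/8 = -j/8 + 91*f/4)
(-44069 + J(131, Y))/(P + 9190) = (-44069 + (-⅛*131 + (91/4)*(-48)))/(70536 + 9190) = (-44069 + (-131/8 - 1092))/79726 = (-44069 - 8867/8)*(1/79726) = -361419/8*1/79726 = -361419/637808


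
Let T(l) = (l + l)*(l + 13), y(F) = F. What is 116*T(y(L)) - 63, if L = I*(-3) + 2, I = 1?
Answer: -2847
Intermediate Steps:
L = -1 (L = 1*(-3) + 2 = -3 + 2 = -1)
T(l) = 2*l*(13 + l) (T(l) = (2*l)*(13 + l) = 2*l*(13 + l))
116*T(y(L)) - 63 = 116*(2*(-1)*(13 - 1)) - 63 = 116*(2*(-1)*12) - 63 = 116*(-24) - 63 = -2784 - 63 = -2847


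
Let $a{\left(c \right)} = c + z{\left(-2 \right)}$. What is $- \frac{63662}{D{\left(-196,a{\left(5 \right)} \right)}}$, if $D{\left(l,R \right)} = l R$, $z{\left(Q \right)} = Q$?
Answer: $\frac{31831}{294} \approx 108.27$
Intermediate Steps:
$a{\left(c \right)} = -2 + c$ ($a{\left(c \right)} = c - 2 = -2 + c$)
$D{\left(l,R \right)} = R l$
$- \frac{63662}{D{\left(-196,a{\left(5 \right)} \right)}} = - \frac{63662}{\left(-2 + 5\right) \left(-196\right)} = - \frac{63662}{3 \left(-196\right)} = - \frac{63662}{-588} = \left(-63662\right) \left(- \frac{1}{588}\right) = \frac{31831}{294}$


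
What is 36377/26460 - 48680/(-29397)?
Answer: 785815823/259281540 ≈ 3.0307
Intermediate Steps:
36377/26460 - 48680/(-29397) = 36377*(1/26460) - 48680*(-1/29397) = 36377/26460 + 48680/29397 = 785815823/259281540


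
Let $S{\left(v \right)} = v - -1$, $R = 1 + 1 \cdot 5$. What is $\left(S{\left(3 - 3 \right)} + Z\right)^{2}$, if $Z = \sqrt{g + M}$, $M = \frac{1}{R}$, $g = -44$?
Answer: $\frac{\left(6 + i \sqrt{1578}\right)^{2}}{36} \approx -42.833 + 13.241 i$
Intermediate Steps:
$R = 6$ ($R = 1 + 5 = 6$)
$S{\left(v \right)} = 1 + v$ ($S{\left(v \right)} = v + 1 = 1 + v$)
$M = \frac{1}{6} \approx 0.16667$
$Z = \frac{i \sqrt{1578}}{6}$ ($Z = \sqrt{-44 + \frac{1}{6}} = \sqrt{- \frac{263}{6}} = \frac{i \sqrt{1578}}{6} \approx 6.6207 i$)
$\left(S{\left(3 - 3 \right)} + Z\right)^{2} = \left(\left(1 + \left(3 - 3\right)\right) + \frac{i \sqrt{1578}}{6}\right)^{2} = \left(\left(1 + 0\right) + \frac{i \sqrt{1578}}{6}\right)^{2} = \left(1 + \frac{i \sqrt{1578}}{6}\right)^{2}$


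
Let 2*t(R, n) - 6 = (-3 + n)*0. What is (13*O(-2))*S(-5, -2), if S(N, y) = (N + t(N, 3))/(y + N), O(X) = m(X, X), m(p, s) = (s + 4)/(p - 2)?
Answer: -13/7 ≈ -1.8571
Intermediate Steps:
m(p, s) = (4 + s)/(-2 + p)
O(X) = (4 + X)/(-2 + X)
t(R, n) = 3 (t(R, n) = 3 + ((-3 + n)*0)/2 = 3 + (1/2)*0 = 3 + 0 = 3)
S(N, y) = (3 + N)/(N + y) (S(N, y) = (N + 3)/(y + N) = (3 + N)/(N + y))
(13*O(-2))*S(-5, -2) = (13*((4 - 2)/(-2 - 2)))*((3 - 5)/(-5 - 2)) = (13*(2/(-4)))*(-2/(-7)) = (13*(-1/4*2))*(-1/7*(-2)) = (13*(-1/2))*(2/7) = -13/2*2/7 = -13/7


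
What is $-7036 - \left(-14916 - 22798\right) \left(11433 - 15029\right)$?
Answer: $-135626580$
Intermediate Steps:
$-7036 - \left(-14916 - 22798\right) \left(11433 - 15029\right) = -7036 - \left(-37714\right) \left(-3596\right) = -7036 - 135619544 = -135626580$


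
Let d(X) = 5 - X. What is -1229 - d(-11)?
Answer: -1245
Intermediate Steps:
-1229 - d(-11) = -1229 - (5 - 1*(-11)) = -1229 - (5 + 11) = -1229 - 1*16 = -1229 - 16 = -1245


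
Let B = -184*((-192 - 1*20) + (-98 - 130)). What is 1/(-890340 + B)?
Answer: -1/809380 ≈ -1.2355e-6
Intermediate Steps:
B = 80960 (B = -184*((-192 - 20) - 228) = -184*(-212 - 228) = -184*(-440) = 80960)
1/(-890340 + B) = 1/(-890340 + 80960) = 1/(-809380) = -1/809380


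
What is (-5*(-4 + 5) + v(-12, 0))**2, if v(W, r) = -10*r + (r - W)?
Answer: 49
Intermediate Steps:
v(W, r) = -W - 9*r
(-5*(-4 + 5) + v(-12, 0))**2 = (-5*(-4 + 5) + (-1*(-12) - 9*0))**2 = (-5*1 + (12 + 0))**2 = (-5 + 12)**2 = 7**2 = 49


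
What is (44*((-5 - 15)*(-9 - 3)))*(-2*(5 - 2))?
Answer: -63360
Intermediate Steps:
(44*((-5 - 15)*(-9 - 3)))*(-2*(5 - 2)) = (44*(-20*(-12)))*(-2*3) = (44*240)*(-6) = 10560*(-6) = -63360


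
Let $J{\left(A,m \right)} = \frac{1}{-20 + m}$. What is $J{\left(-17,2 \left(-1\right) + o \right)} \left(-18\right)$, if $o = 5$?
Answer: $\frac{18}{17} \approx 1.0588$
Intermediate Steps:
$J{\left(-17,2 \left(-1\right) + o \right)} \left(-18\right) = \frac{1}{-20 + \left(2 \left(-1\right) + 5\right)} \left(-18\right) = \frac{1}{-20 + \left(-2 + 5\right)} \left(-18\right) = \frac{1}{-20 + 3} \left(-18\right) = \frac{1}{-17} \left(-18\right) = \left(- \frac{1}{17}\right) \left(-18\right) = \frac{18}{17}$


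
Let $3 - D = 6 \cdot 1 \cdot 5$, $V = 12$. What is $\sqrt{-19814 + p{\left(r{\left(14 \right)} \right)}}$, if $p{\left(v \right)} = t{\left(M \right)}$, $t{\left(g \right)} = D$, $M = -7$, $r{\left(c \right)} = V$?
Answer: $i \sqrt{19841} \approx 140.86 i$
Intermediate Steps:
$D = -27$ ($D = 3 - 6 \cdot 1 \cdot 5 = 3 - 6 \cdot 5 = 3 - 30 = -27$)
$r{\left(c \right)} = 12$
$t{\left(g \right)} = -27$
$p{\left(v \right)} = -27$
$\sqrt{-19814 + p{\left(r{\left(14 \right)} \right)}} = \sqrt{-19814 - 27} = \sqrt{-19841} = i \sqrt{19841}$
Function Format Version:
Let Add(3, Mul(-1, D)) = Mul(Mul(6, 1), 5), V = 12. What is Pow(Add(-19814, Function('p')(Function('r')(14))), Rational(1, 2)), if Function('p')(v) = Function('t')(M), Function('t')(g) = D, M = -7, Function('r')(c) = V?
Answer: Mul(I, Pow(19841, Rational(1, 2))) ≈ Mul(140.86, I)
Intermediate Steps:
D = -27 (D = Add(3, Mul(-1, Mul(Mul(6, 1), 5))) = Add(3, Mul(-1, Mul(6, 5))) = Add(3, Mul(-1, 30)) = Add(3, -30) = -27)
Function('r')(c) = 12
Function('t')(g) = -27
Function('p')(v) = -27
Pow(Add(-19814, Function('p')(Function('r')(14))), Rational(1, 2)) = Pow(Add(-19814, -27), Rational(1, 2)) = Pow(-19841, Rational(1, 2)) = Mul(I, Pow(19841, Rational(1, 2)))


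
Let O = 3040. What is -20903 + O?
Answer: -17863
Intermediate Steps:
-20903 + O = -20903 + 3040 = -17863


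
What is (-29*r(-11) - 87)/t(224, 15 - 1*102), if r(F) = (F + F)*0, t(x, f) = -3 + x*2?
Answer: -87/445 ≈ -0.19551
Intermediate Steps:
t(x, f) = -3 + 2*x
r(F) = 0 (r(F) = (2*F)*0 = 0)
(-29*r(-11) - 87)/t(224, 15 - 1*102) = (-29*0 - 87)/(-3 + 2*224) = (0 - 87)/(-3 + 448) = -87/445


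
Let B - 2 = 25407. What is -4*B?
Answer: -101636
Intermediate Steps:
B = 25409 (B = 2 + 25407 = 25409)
-4*B = -4*25409 = -101636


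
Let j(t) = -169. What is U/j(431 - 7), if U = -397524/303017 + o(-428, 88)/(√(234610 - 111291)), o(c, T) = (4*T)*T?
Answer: 397524/51209873 - 30976*√123319/20840911 ≈ -0.51418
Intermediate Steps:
o(c, T) = 4*T²
U = -397524/303017 + 30976*√123319/123319 (U = -397524/303017 + (4*88²)/(√(234610 - 111291)) = -397524*1/303017 + (4*7744)/(√123319) = -397524/303017 + 30976*(√123319/123319) = -397524/303017 + 30976*√123319/123319 ≈ 86.897)
U/j(431 - 7) = (-397524/303017 + 30976*√123319/123319)/(-169) = (-397524/303017 + 30976*√123319/123319)*(-1/169) = 397524/51209873 - 30976*√123319/20840911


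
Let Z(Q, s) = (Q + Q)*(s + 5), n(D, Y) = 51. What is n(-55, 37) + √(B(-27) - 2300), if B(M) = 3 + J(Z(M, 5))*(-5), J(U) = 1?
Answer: 51 + I*√2302 ≈ 51.0 + 47.979*I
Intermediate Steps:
Z(Q, s) = 2*Q*(5 + s) (Z(Q, s) = (2*Q)*(5 + s) = 2*Q*(5 + s))
B(M) = -2 (B(M) = 3 + 1*(-5) = 3 - 5 = -2)
n(-55, 37) + √(B(-27) - 2300) = 51 + √(-2 - 2300) = 51 + √(-2302) = 51 + I*√2302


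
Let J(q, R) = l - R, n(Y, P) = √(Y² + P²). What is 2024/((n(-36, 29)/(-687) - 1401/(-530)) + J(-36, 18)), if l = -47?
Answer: -16732397566138320/515501121660269 + 390588079200*√2137/515501121660269 ≈ -32.423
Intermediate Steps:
n(Y, P) = √(P² + Y²)
J(q, R) = -47 - R
2024/((n(-36, 29)/(-687) - 1401/(-530)) + J(-36, 18)) = 2024/((√(29² + (-36)²)/(-687) - 1401/(-530)) + (-47 - 1*18)) = 2024/((√(841 + 1296)*(-1/687) - 1401*(-1/530)) + (-47 - 18)) = 2024/((√2137*(-1/687) + 1401/530) - 65) = 2024/((-√2137/687 + 1401/530) - 65) = 2024/((1401/530 - √2137/687) - 65) = 2024/(-33049/530 - √2137/687)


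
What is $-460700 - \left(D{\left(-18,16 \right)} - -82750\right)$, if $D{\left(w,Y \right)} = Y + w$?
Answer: $-543448$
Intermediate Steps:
$-460700 - \left(D{\left(-18,16 \right)} - -82750\right) = -460700 - \left(\left(16 - 18\right) - -82750\right) = -460700 - \left(-2 + 82750\right) = -460700 - 82748 = -543448$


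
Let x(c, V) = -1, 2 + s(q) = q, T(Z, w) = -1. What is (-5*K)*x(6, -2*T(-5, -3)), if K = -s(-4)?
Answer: 30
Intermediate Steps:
s(q) = -2 + q
K = 6 (K = -(-2 - 4) = -1*(-6) = 6)
(-5*K)*x(6, -2*T(-5, -3)) = -5*6*(-1) = -30*(-1) = 30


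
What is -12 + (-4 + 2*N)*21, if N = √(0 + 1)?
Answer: -54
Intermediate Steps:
N = 1 (N = √1 = 1)
-12 + (-4 + 2*N)*21 = -12 + (-4 + 2*1)*21 = -12 + (-4 + 2)*21 = -12 - 2*21 = -12 - 42 = -54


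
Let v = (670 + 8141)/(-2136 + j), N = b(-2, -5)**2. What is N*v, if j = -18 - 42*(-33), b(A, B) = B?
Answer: -73425/256 ≈ -286.82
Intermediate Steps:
N = 25 (N = (-5)**2 = 25)
j = 1368 (j = -18 + 1386 = 1368)
v = -2937/256 (v = (670 + 8141)/(-2136 + 1368) = 8811/(-768) = 8811*(-1/768) = -2937/256 ≈ -11.473)
N*v = 25*(-2937/256) = -73425/256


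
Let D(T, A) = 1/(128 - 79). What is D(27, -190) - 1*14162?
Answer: -693937/49 ≈ -14162.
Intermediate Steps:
D(T, A) = 1/49
D(27, -190) - 1*14162 = 1/49 - 1*14162 = 1/49 - 14162 = -693937/49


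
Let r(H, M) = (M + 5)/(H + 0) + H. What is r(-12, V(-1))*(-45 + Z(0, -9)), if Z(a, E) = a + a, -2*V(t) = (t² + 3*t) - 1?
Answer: 4515/8 ≈ 564.38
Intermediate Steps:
V(t) = ½ - 3*t/2 - t²/2 (V(t) = -((t² + 3*t) - 1)/2 = -(-1 + t² + 3*t)/2 = ½ - 3*t/2 - t²/2)
Z(a, E) = 2*a
r(H, M) = H + (5 + M)/H (r(H, M) = (5 + M)/H + H = H + (5 + M)/H)
r(-12, V(-1))*(-45 + Z(0, -9)) = ((5 + (½ - 3/2*(-1) - ½*(-1)²) + (-12)²)/(-12))*(-45 + 2*0) = (-(5 + (½ + 3/2 - ½*1) + 144)/12)*(-45 + 0) = -(5 + (½ + 3/2 - ½) + 144)/12*(-45) = -(5 + 3/2 + 144)/12*(-45) = -1/12*301/2*(-45) = -301/24*(-45) = 4515/8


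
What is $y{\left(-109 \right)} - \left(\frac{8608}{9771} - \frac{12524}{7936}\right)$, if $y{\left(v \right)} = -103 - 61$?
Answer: $- \frac{102120457}{625344} \approx -163.3$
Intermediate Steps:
$y{\left(v \right)} = -164$
$y{\left(-109 \right)} - \left(\frac{8608}{9771} - \frac{12524}{7936}\right) = -164 - \left(\frac{8608}{9771} - \frac{12524}{7936}\right) = -164 - \left(8608 \cdot \frac{1}{9771} - \frac{101}{64}\right) = -164 - \left(\frac{8608}{9771} - \frac{101}{64}\right) = -164 - - \frac{435959}{625344} = -164 + \frac{435959}{625344} = - \frac{102120457}{625344}$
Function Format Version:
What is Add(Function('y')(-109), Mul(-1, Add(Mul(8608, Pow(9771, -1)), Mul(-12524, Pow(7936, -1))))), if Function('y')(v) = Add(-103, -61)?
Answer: Rational(-102120457, 625344) ≈ -163.30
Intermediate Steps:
Function('y')(v) = -164
Add(Function('y')(-109), Mul(-1, Add(Mul(8608, Pow(9771, -1)), Mul(-12524, Pow(7936, -1))))) = Add(-164, Mul(-1, Add(Mul(8608, Pow(9771, -1)), Mul(-12524, Pow(7936, -1))))) = Add(-164, Mul(-1, Add(Mul(8608, Rational(1, 9771)), Mul(-12524, Rational(1, 7936))))) = Add(-164, Mul(-1, Add(Rational(8608, 9771), Rational(-101, 64)))) = Add(-164, Mul(-1, Rational(-435959, 625344))) = Add(-164, Rational(435959, 625344)) = Rational(-102120457, 625344)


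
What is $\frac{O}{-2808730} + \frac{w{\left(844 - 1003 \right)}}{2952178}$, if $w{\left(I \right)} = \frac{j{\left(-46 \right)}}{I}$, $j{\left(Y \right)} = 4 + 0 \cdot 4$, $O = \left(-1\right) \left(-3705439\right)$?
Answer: $- \frac{869659687560749}{659203737658230} \approx -1.3193$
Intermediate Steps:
$O = 3705439$
$j{\left(Y \right)} = 4$ ($j{\left(Y \right)} = 4 + 0 = 4$)
$w{\left(I \right)} = \frac{4}{I}$
$\frac{O}{-2808730} + \frac{w{\left(844 - 1003 \right)}}{2952178} = \frac{3705439}{-2808730} + \frac{4 \frac{1}{844 - 1003}}{2952178} = 3705439 \left(- \frac{1}{2808730}\right) + \frac{4}{844 - 1003} \cdot \frac{1}{2952178} = - \frac{3705439}{2808730} + \frac{4}{-159} \cdot \frac{1}{2952178} = - \frac{3705439}{2808730} + 4 \left(- \frac{1}{159}\right) \frac{1}{2952178} = - \frac{3705439}{2808730} - \frac{2}{234698151} = - \frac{869659687560749}{659203737658230}$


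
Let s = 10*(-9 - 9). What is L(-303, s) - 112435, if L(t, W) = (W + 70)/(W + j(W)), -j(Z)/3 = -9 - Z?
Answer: -7083395/63 ≈ -1.1243e+5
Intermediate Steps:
j(Z) = 27 + 3*Z (j(Z) = -3*(-9 - Z) = 27 + 3*Z)
s = -180 (s = 10*(-18) = -180)
L(t, W) = (70 + W)/(27 + 4*W) (L(t, W) = (W + 70)/(W + (27 + 3*W)) = (70 + W)/(27 + 4*W))
L(-303, s) - 112435 = (70 - 180)/(27 + 4*(-180)) - 112435 = -110/(27 - 720) - 112435 = -110/(-693) - 112435 = -1/693*(-110) - 112435 = 10/63 - 112435 = -7083395/63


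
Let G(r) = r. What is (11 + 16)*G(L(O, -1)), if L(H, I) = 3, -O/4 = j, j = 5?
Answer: 81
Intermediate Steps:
O = -20 (O = -4*5 = -20)
(11 + 16)*G(L(O, -1)) = (11 + 16)*3 = 27*3 = 81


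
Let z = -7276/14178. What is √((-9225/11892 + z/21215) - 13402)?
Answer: I*√4120597871329667264367405/17534070210 ≈ 115.77*I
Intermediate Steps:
z = -214/417 (z = -7276*1/14178 = -214/417 ≈ -0.51319)
√((-9225/11892 + z/21215) - 13402) = √((-9225/11892 - 214/417/21215) - 13402) = √((-9225*1/11892 - 214/417*1/21215) - 13402) = √((-3075/3964 - 214/8846655) - 13402) = √(-27204312421/35068140420 - 13402) = √(-470010422221261/35068140420) = I*√4120597871329667264367405/17534070210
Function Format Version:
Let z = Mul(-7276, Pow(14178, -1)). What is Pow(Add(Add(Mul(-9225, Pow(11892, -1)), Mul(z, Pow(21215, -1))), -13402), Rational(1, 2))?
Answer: Mul(Rational(1, 17534070210), I, Pow(4120597871329667264367405, Rational(1, 2))) ≈ Mul(115.77, I)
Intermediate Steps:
z = Rational(-214, 417) (z = Mul(-7276, Rational(1, 14178)) = Rational(-214, 417) ≈ -0.51319)
Pow(Add(Add(Mul(-9225, Pow(11892, -1)), Mul(z, Pow(21215, -1))), -13402), Rational(1, 2)) = Pow(Add(Add(Mul(-9225, Pow(11892, -1)), Mul(Rational(-214, 417), Pow(21215, -1))), -13402), Rational(1, 2)) = Pow(Add(Add(Mul(-9225, Rational(1, 11892)), Mul(Rational(-214, 417), Rational(1, 21215))), -13402), Rational(1, 2)) = Pow(Add(Add(Rational(-3075, 3964), Rational(-214, 8846655)), -13402), Rational(1, 2)) = Pow(Add(Rational(-27204312421, 35068140420), -13402), Rational(1, 2)) = Pow(Rational(-470010422221261, 35068140420), Rational(1, 2)) = Mul(Rational(1, 17534070210), I, Pow(4120597871329667264367405, Rational(1, 2)))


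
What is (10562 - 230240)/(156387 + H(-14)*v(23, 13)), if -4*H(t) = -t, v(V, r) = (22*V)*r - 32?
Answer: -36613/22246 ≈ -1.6458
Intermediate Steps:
v(V, r) = -32 + 22*V*r (v(V, r) = 22*V*r - 32 = -32 + 22*V*r)
H(t) = t/4 (H(t) = -(-1)*t/4 = t/4)
(10562 - 230240)/(156387 + H(-14)*v(23, 13)) = (10562 - 230240)/(156387 + ((1/4)*(-14))*(-32 + 22*23*13)) = -219678/(156387 - 7*(-32 + 6578)/2) = -219678/(156387 - 7/2*6546) = -219678/(156387 - 22911) = -219678/133476 = -219678*1/133476 = -36613/22246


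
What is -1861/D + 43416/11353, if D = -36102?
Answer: 1588532365/409866006 ≈ 3.8757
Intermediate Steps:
-1861/D + 43416/11353 = -1861/(-36102) + 43416/11353 = -1861*(-1/36102) + 43416*(1/11353) = 1861/36102 + 43416/11353 = 1588532365/409866006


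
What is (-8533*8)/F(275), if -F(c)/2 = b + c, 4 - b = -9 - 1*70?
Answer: 17066/179 ≈ 95.341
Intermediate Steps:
b = 83 (b = 4 - (-9 - 1*70) = 4 - (-9 - 70) = 4 - 1*(-79) = 4 + 79 = 83)
F(c) = -166 - 2*c (F(c) = -2*(83 + c) = -166 - 2*c)
(-8533*8)/F(275) = (-8533*8)/(-166 - 2*275) = -68264/(-166 - 550) = -68264/(-716) = -68264*(-1/716) = 17066/179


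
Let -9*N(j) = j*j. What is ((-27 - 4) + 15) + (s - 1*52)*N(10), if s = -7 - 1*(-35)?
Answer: 752/3 ≈ 250.67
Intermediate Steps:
s = 28 (s = -7 + 35 = 28)
N(j) = -j**2/9 (N(j) = -j*j/9 = -j**2/9)
((-27 - 4) + 15) + (s - 1*52)*N(10) = ((-27 - 4) + 15) + (28 - 1*52)*(-1/9*10**2) = (-31 + 15) + (28 - 52)*(-1/9*100) = -16 - 24*(-100/9) = -16 + 800/3 = 752/3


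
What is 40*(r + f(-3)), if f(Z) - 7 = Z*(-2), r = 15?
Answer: 1120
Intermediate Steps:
f(Z) = 7 - 2*Z (f(Z) = 7 + Z*(-2) = 7 - 2*Z)
40*(r + f(-3)) = 40*(15 + (7 - 2*(-3))) = 40*(15 + (7 + 6)) = 40*(15 + 13) = 40*28 = 1120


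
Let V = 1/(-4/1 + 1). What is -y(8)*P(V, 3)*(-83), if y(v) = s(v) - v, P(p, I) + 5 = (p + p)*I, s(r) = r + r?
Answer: -4648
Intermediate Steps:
V = -⅓ (V = 1/(-4*1 + 1) = 1/(-4 + 1) = 1/(-3) = -⅓ ≈ -0.33333)
s(r) = 2*r
P(p, I) = -5 + 2*I*p (P(p, I) = -5 + (p + p)*I = -5 + (2*p)*I = -5 + 2*I*p)
y(v) = v (y(v) = 2*v - v = v)
-y(8)*P(V, 3)*(-83) = -8*(-5 + 2*3*(-⅓))*(-83) = -8*(-5 - 2)*(-83) = -8*(-7)*(-83) = -(-56)*(-83) = -1*4648 = -4648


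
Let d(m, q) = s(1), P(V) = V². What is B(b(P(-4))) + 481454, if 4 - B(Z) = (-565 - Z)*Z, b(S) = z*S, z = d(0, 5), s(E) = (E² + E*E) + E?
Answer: 510882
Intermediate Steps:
s(E) = E + 2*E² (s(E) = (E² + E²) + E = 2*E² + E = E + 2*E²)
d(m, q) = 3 (d(m, q) = 1*(1 + 2*1) = 1*(1 + 2) = 1*3 = 3)
z = 3
b(S) = 3*S
B(Z) = 4 - Z*(-565 - Z) (B(Z) = 4 - (-565 - Z)*Z = 4 - Z*(-565 - Z))
B(b(P(-4))) + 481454 = (4 + (3*(-4)²)² + 565*(3*(-4)²)) + 481454 = (4 + (3*16)² + 565*(3*16)) + 481454 = (4 + 48² + 565*48) + 481454 = (4 + 2304 + 27120) + 481454 = 29428 + 481454 = 510882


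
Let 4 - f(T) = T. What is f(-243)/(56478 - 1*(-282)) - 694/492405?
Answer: 1827391/621086840 ≈ 0.0029422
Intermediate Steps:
f(T) = 4 - T
f(-243)/(56478 - 1*(-282)) - 694/492405 = (4 - 1*(-243))/(56478 - 1*(-282)) - 694/492405 = (4 + 243)/(56478 + 282) - 694*1/492405 = 247/56760 - 694/492405 = 1827391/621086840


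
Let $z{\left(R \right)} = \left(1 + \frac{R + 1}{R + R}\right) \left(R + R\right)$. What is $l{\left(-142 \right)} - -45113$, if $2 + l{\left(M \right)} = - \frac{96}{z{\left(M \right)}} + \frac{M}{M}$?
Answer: $\frac{19172696}{425} \approx 45112.0$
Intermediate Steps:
$z{\left(R \right)} = 2 R \left(1 + \frac{1 + R}{2 R}\right)$ ($z{\left(R \right)} = \left(1 + \frac{1 + R}{2 R}\right) 2 R = 2 R \left(1 + \frac{1 + R}{2 R}\right)$)
$l{\left(M \right)} = -1 - \frac{96}{1 + 3 M}$ ($l{\left(M \right)} = -2 - \left(\frac{96}{1 + 3 M} - \frac{M}{M}\right) = -2 + \left(- \frac{96}{1 + 3 M} + 1\right) = -2 + \left(1 - \frac{96}{1 + 3 M}\right) = -1 - \frac{96}{1 + 3 M}$)
$l{\left(-142 \right)} - -45113 = \frac{-97 - -426}{1 + 3 \left(-142\right)} - -45113 = \frac{-97 + 426}{1 - 426} + 45113 = \frac{1}{-425} \cdot 329 + 45113 = \left(- \frac{1}{425}\right) 329 + 45113 = - \frac{329}{425} + 45113 = \frac{19172696}{425}$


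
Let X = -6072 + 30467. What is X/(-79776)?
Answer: -24395/79776 ≈ -0.30579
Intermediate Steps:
X = 24395
X/(-79776) = 24395/(-79776) = 24395*(-1/79776) = -24395/79776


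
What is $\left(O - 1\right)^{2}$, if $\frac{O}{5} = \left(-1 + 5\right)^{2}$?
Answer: $6241$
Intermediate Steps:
$O = 80$ ($O = 5 \left(-1 + 5\right)^{2} = 5 \cdot 4^{2} = 5 \cdot 16 = 80$)
$\left(O - 1\right)^{2} = \left(80 - 1\right)^{2} = 79^{2} = 6241$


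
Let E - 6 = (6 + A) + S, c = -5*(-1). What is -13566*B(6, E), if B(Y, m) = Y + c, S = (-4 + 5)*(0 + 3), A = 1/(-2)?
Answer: -149226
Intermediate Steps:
c = 5
A = -½ ≈ -0.50000
S = 3 (S = 1*3 = 3)
E = 29/2 (E = 6 + ((6 - ½) + 3) = 6 + (11/2 + 3) = 6 + 17/2 = 29/2 ≈ 14.500)
B(Y, m) = 5 + Y (B(Y, m) = Y + 5 = 5 + Y)
-13566*B(6, E) = -13566*(5 + 6) = -13566*11 = -149226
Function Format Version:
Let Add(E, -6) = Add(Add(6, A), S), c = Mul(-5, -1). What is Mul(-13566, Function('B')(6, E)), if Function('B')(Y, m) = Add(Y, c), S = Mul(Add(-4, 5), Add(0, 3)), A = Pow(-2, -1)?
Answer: -149226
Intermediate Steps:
c = 5
A = Rational(-1, 2) ≈ -0.50000
S = 3 (S = Mul(1, 3) = 3)
E = Rational(29, 2) (E = Add(6, Add(Add(6, Rational(-1, 2)), 3)) = Add(6, Add(Rational(11, 2), 3)) = Add(6, Rational(17, 2)) = Rational(29, 2) ≈ 14.500)
Function('B')(Y, m) = Add(5, Y) (Function('B')(Y, m) = Add(Y, 5) = Add(5, Y))
Mul(-13566, Function('B')(6, E)) = Mul(-13566, Add(5, 6)) = Mul(-13566, 11) = -149226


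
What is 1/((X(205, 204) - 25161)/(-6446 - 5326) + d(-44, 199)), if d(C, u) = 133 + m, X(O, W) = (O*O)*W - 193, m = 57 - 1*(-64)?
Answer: -5886/2778829 ≈ -0.0021182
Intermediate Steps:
m = 121 (m = 57 + 64 = 121)
X(O, W) = -193 + W*O² (X(O, W) = O²*W - 193 = W*O² - 193 = -193 + W*O²)
d(C, u) = 254 (d(C, u) = 133 + 121 = 254)
1/((X(205, 204) - 25161)/(-6446 - 5326) + d(-44, 199)) = 1/(((-193 + 204*205²) - 25161)/(-6446 - 5326) + 254) = 1/(((-193 + 204*42025) - 25161)/(-11772) + 254) = 1/(((-193 + 8573100) - 25161)*(-1/11772) + 254) = 1/((8572907 - 25161)*(-1/11772) + 254) = 1/(8547746*(-1/11772) + 254) = 1/(-4273873/5886 + 254) = 1/(-2778829/5886) = -5886/2778829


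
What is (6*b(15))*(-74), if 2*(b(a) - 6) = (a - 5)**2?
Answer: -24864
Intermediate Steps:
b(a) = 6 + (-5 + a)**2/2 (b(a) = 6 + (a - 5)**2/2 = 6 + (-5 + a)**2/2)
(6*b(15))*(-74) = (6*(6 + (-5 + 15)**2/2))*(-74) = (6*(6 + (1/2)*10**2))*(-74) = (6*(6 + (1/2)*100))*(-74) = (6*(6 + 50))*(-74) = (6*56)*(-74) = 336*(-74) = -24864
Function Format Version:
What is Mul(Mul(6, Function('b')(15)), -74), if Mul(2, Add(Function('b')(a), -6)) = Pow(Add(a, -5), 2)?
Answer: -24864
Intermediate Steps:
Function('b')(a) = Add(6, Mul(Rational(1, 2), Pow(Add(-5, a), 2))) (Function('b')(a) = Add(6, Mul(Rational(1, 2), Pow(Add(a, -5), 2))) = Add(6, Mul(Rational(1, 2), Pow(Add(-5, a), 2))))
Mul(Mul(6, Function('b')(15)), -74) = Mul(Mul(6, Add(6, Mul(Rational(1, 2), Pow(Add(-5, 15), 2)))), -74) = Mul(Mul(6, Add(6, Mul(Rational(1, 2), Pow(10, 2)))), -74) = Mul(Mul(6, Add(6, Mul(Rational(1, 2), 100))), -74) = Mul(Mul(6, Add(6, 50)), -74) = Mul(Mul(6, 56), -74) = Mul(336, -74) = -24864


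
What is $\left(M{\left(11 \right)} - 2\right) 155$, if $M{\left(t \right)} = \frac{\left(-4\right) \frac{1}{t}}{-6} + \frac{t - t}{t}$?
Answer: $- \frac{9920}{33} \approx -300.61$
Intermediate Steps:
$M{\left(t \right)} = \frac{2}{3 t}$ ($M{\left(t \right)} = - \frac{4}{t} \left(- \frac{1}{6}\right) + \frac{0}{t} = \frac{2}{3 t} + 0 = \frac{2}{3 t}$)
$\left(M{\left(11 \right)} - 2\right) 155 = \left(\frac{2}{3 \cdot 11} - 2\right) 155 = \left(\frac{2}{3} \cdot \frac{1}{11} - 2\right) 155 = \left(\frac{2}{33} - 2\right) 155 = \left(- \frac{64}{33}\right) 155 = - \frac{9920}{33}$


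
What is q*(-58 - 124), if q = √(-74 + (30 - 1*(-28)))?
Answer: -728*I ≈ -728.0*I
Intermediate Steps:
q = 4*I (q = √(-74 + (30 + 28)) = √(-74 + 58) = √(-16) = 4*I ≈ 4.0*I)
q*(-58 - 124) = (4*I)*(-58 - 124) = (4*I)*(-182) = -728*I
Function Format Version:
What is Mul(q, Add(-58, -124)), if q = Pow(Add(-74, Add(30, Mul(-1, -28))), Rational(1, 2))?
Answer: Mul(-728, I) ≈ Mul(-728.00, I)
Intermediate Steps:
q = Mul(4, I) (q = Pow(Add(-74, Add(30, 28)), Rational(1, 2)) = Pow(Add(-74, 58), Rational(1, 2)) = Pow(-16, Rational(1, 2)) = Mul(4, I) ≈ Mul(4.0000, I))
Mul(q, Add(-58, -124)) = Mul(Mul(4, I), Add(-58, -124)) = Mul(Mul(4, I), -182) = Mul(-728, I)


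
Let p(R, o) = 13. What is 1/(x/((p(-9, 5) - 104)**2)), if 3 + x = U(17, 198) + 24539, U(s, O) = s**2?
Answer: 8281/24825 ≈ 0.33358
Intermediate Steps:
x = 24825 (x = -3 + (17**2 + 24539) = -3 + (289 + 24539) = -3 + 24828 = 24825)
1/(x/((p(-9, 5) - 104)**2)) = 1/(24825/((13 - 104)**2)) = 1/(24825/((-91)**2)) = 1/(24825/8281) = 8281/24825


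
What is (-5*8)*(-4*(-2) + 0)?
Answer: -320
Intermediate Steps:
(-5*8)*(-4*(-2) + 0) = -40*(8 + 0) = -40*8 = -320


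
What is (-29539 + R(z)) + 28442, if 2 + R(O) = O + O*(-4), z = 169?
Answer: -1606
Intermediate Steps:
R(O) = -2 - 3*O (R(O) = -2 + (O + O*(-4)) = -2 + (O - 4*O) = -2 - 3*O)
(-29539 + R(z)) + 28442 = (-29539 + (-2 - 3*169)) + 28442 = (-29539 + (-2 - 507)) + 28442 = (-29539 - 509) + 28442 = -30048 + 28442 = -1606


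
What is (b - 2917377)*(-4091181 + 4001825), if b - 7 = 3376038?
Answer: -40984737808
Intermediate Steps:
b = 3376045 (b = 7 + 3376038 = 3376045)
(b - 2917377)*(-4091181 + 4001825) = (3376045 - 2917377)*(-4091181 + 4001825) = 458668*(-89356) = -40984737808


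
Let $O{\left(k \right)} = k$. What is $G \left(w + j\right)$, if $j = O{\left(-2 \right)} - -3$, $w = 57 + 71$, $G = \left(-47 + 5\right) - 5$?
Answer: $-6063$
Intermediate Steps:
$G = -47$ ($G = -42 + \left(-18 + 13\right) = -42 - 5 = -47$)
$w = 128$
$j = 1$ ($j = -2 - -3 = -2 + 3 = 1$)
$G \left(w + j\right) = - 47 \left(128 + 1\right) = \left(-47\right) 129 = -6063$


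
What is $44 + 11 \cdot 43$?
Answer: $517$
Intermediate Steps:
$44 + 11 \cdot 43 = 44 + 473 = 517$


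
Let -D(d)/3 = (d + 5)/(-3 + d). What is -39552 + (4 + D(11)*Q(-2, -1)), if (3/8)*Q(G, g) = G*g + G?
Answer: -39548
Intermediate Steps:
Q(G, g) = 8*G/3 + 8*G*g/3 (Q(G, g) = 8*(G*g + G)/3 = 8*(G + G*g)/3 = 8*G/3 + 8*G*g/3)
D(d) = -3*(5 + d)/(-3 + d) (D(d) = -3*(d + 5)/(-3 + d) = -3*(5 + d)/(-3 + d))
-39552 + (4 + D(11)*Q(-2, -1)) = -39552 + (4 + (3*(-5 - 1*11)/(-3 + 11))*((8/3)*(-2)*(1 - 1))) = -39552 + (4 + (3*(-5 - 11)/8)*((8/3)*(-2)*0)) = -39552 + (4 + (3*(⅛)*(-16))*0) = -39552 + (4 - 6*0) = -39552 + (4 + 0) = -39552 + 4 = -39548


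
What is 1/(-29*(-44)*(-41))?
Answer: -1/52316 ≈ -1.9115e-5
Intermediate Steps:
1/(-29*(-44)*(-41)) = 1/(1276*(-41)) = 1/(-52316) = -1/52316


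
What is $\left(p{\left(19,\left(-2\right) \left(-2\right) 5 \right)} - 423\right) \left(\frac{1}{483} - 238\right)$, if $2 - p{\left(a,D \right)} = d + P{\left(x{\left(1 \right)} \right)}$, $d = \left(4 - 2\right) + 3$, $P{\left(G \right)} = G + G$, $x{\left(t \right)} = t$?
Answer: $\frac{49199884}{483} \approx 1.0186 \cdot 10^{5}$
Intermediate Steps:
$P{\left(G \right)} = 2 G$
$d = 5$ ($d = 2 + 3 = 5$)
$p{\left(a,D \right)} = -5$ ($p{\left(a,D \right)} = 2 - \left(5 + 2 \cdot 1\right) = 2 - \left(5 + 2\right) = 2 - 7 = -5$)
$\left(p{\left(19,\left(-2\right) \left(-2\right) 5 \right)} - 423\right) \left(\frac{1}{483} - 238\right) = \left(-5 - 423\right) \left(\frac{1}{483} - 238\right) = - 428 \left(\frac{1}{483} - 238\right) = \left(-428\right) \left(- \frac{114953}{483}\right) = \frac{49199884}{483}$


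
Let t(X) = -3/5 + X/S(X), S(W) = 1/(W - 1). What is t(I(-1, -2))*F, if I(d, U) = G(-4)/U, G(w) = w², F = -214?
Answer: -76398/5 ≈ -15280.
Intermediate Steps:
S(W) = 1/(-1 + W)
I(d, U) = 16/U (I(d, U) = (-4)²/U = 16/U)
t(X) = -⅗ + X*(-1 + X) (t(X) = -3/5 + X/(1/(-1 + X)) = -3*⅕ + X*(-1 + X) = -⅗ + X*(-1 + X))
t(I(-1, -2))*F = (-⅗ + (16/(-2))² - 16/(-2))*(-214) = (-⅗ + (16*(-½))² - 16*(-1)/2)*(-214) = (-⅗ + (-8)² - 1*(-8))*(-214) = (-⅗ + 64 + 8)*(-214) = (357/5)*(-214) = -76398/5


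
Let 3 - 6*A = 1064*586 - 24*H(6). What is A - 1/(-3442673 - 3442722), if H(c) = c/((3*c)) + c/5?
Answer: -1430932428451/13770790 ≈ -1.0391e+5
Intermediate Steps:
H(c) = ⅓ + c/5 (H(c) = c*(1/(3*c)) + c*(⅕) = ⅓ + c/5)
A = -1039107/10 (A = ½ - (1064*586 - 24*(⅓ + (⅕)*6))/6 = ½ - (623504 - 24*(⅓ + 6/5))/6 = ½ - (623504 - 24*23/15)/6 = ½ - (623504 - 184/5)/6 = ½ - ⅙*3117336/5 = ½ - 519556/5 = -1039107/10 ≈ -1.0391e+5)
A - 1/(-3442673 - 3442722) = -1039107/10 - 1/(-3442673 - 3442722) = -1039107/10 - 1/(-6885395) = -1039107/10 - 1*(-1/6885395) = -1039107/10 + 1/6885395 = -1430932428451/13770790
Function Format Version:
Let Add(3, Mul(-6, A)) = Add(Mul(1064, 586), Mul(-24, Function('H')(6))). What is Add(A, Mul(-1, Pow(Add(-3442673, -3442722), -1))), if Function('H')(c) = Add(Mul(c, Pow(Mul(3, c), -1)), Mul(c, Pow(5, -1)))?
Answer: Rational(-1430932428451, 13770790) ≈ -1.0391e+5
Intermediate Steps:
Function('H')(c) = Add(Rational(1, 3), Mul(Rational(1, 5), c)) (Function('H')(c) = Add(Mul(c, Mul(Rational(1, 3), Pow(c, -1))), Mul(c, Rational(1, 5))) = Add(Rational(1, 3), Mul(Rational(1, 5), c)))
A = Rational(-1039107, 10) (A = Add(Rational(1, 2), Mul(Rational(-1, 6), Add(Mul(1064, 586), Mul(-24, Add(Rational(1, 3), Mul(Rational(1, 5), 6)))))) = Add(Rational(1, 2), Mul(Rational(-1, 6), Add(623504, Mul(-24, Add(Rational(1, 3), Rational(6, 5)))))) = Add(Rational(1, 2), Mul(Rational(-1, 6), Add(623504, Mul(-24, Rational(23, 15))))) = Add(Rational(1, 2), Mul(Rational(-1, 6), Add(623504, Rational(-184, 5)))) = Add(Rational(1, 2), Mul(Rational(-1, 6), Rational(3117336, 5))) = Add(Rational(1, 2), Rational(-519556, 5)) = Rational(-1039107, 10) ≈ -1.0391e+5)
Add(A, Mul(-1, Pow(Add(-3442673, -3442722), -1))) = Add(Rational(-1039107, 10), Mul(-1, Pow(Add(-3442673, -3442722), -1))) = Add(Rational(-1039107, 10), Mul(-1, Pow(-6885395, -1))) = Add(Rational(-1039107, 10), Mul(-1, Rational(-1, 6885395))) = Add(Rational(-1039107, 10), Rational(1, 6885395)) = Rational(-1430932428451, 13770790)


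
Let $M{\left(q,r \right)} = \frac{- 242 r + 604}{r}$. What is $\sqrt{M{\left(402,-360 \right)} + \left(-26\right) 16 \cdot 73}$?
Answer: $\frac{i \sqrt{27550510}}{30} \approx 174.96 i$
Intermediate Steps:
$M{\left(q,r \right)} = \frac{604 - 242 r}{r}$
$\sqrt{M{\left(402,-360 \right)} + \left(-26\right) 16 \cdot 73} = \sqrt{\left(-242 + \frac{604}{-360}\right) + \left(-26\right) 16 \cdot 73} = \sqrt{\left(-242 + 604 \left(- \frac{1}{360}\right)\right) - 30368} = \sqrt{\left(-242 - \frac{151}{90}\right) - 30368} = \sqrt{- \frac{21931}{90} - 30368} = \sqrt{- \frac{2755051}{90}} = \frac{i \sqrt{27550510}}{30}$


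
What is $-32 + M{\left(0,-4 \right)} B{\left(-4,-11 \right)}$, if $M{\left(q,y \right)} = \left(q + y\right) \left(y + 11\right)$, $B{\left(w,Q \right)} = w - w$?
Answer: $-32$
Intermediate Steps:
$B{\left(w,Q \right)} = 0$
$M{\left(q,y \right)} = \left(11 + y\right) \left(q + y\right)$ ($M{\left(q,y \right)} = \left(q + y\right) \left(11 + y\right) = \left(11 + y\right) \left(q + y\right)$)
$-32 + M{\left(0,-4 \right)} B{\left(-4,-11 \right)} = -32 + \left(\left(-4\right)^{2} + 11 \cdot 0 + 11 \left(-4\right) + 0 \left(-4\right)\right) 0 = -32 + \left(16 + 0 - 44 + 0\right) 0 = -32 - 0 = -32 + 0 = -32$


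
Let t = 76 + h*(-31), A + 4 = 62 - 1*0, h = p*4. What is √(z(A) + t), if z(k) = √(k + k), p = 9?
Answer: √(-1040 + 2*√29) ≈ 32.082*I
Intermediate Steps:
h = 36 (h = 9*4 = 36)
A = 58 (A = -4 + (62 - 1*0) = -4 + (62 + 0) = -4 + 62 = 58)
t = -1040 (t = 76 + 36*(-31) = 76 - 1116 = -1040)
z(k) = √2*√k (z(k) = √(2*k) = √2*√k)
√(z(A) + t) = √(√2*√58 - 1040) = √(2*√29 - 1040) = √(-1040 + 2*√29)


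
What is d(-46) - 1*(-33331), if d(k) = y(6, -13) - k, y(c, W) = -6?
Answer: 33371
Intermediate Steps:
d(k) = -6 - k
d(-46) - 1*(-33331) = (-6 - 1*(-46)) - 1*(-33331) = (-6 + 46) + 33331 = 40 + 33331 = 33371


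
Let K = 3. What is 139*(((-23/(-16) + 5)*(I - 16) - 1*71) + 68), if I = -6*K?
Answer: -246725/8 ≈ -30841.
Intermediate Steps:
I = -18 (I = -6*3 = -18)
139*(((-23/(-16) + 5)*(I - 16) - 1*71) + 68) = 139*(((-23/(-16) + 5)*(-18 - 16) - 1*71) + 68) = 139*(((-23*(-1/16) + 5)*(-34) - 71) + 68) = 139*(((23/16 + 5)*(-34) - 71) + 68) = 139*(((103/16)*(-34) - 71) + 68) = 139*((-1751/8 - 71) + 68) = 139*(-2319/8 + 68) = 139*(-1775/8) = -246725/8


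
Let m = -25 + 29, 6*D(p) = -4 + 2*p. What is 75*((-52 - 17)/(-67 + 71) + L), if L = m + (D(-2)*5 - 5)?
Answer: -7475/4 ≈ -1868.8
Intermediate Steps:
D(p) = -2/3 + p/3 (D(p) = (-4 + 2*p)/6 = -2/3 + p/3)
m = 4
L = -23/3 (L = 4 + ((-2/3 + (1/3)*(-2))*5 - 5) = 4 + ((-2/3 - 2/3)*5 - 5) = 4 + (-4/3*5 - 5) = 4 + (-20/3 - 5) = 4 - 35/3 = -23/3 ≈ -7.6667)
75*((-52 - 17)/(-67 + 71) + L) = 75*((-52 - 17)/(-67 + 71) - 23/3) = 75*(-69/4 - 23/3) = 75*(-299/12) = -7475/4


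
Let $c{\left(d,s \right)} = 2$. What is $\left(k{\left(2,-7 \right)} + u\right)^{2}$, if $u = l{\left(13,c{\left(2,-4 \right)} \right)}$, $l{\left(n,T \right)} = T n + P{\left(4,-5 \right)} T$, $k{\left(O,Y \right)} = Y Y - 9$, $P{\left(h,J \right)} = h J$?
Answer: $676$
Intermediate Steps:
$P{\left(h,J \right)} = J h$
$k{\left(O,Y \right)} = -9 + Y^{2}$ ($k{\left(O,Y \right)} = Y^{2} - 9 = -9 + Y^{2}$)
$l{\left(n,T \right)} = - 20 T + T n$ ($l{\left(n,T \right)} = T n + \left(-5\right) 4 T = T n - 20 T = - 20 T + T n$)
$u = -14$ ($u = 2 \left(-20 + 13\right) = 2 \left(-7\right) = -14$)
$\left(k{\left(2,-7 \right)} + u\right)^{2} = \left(\left(-9 + \left(-7\right)^{2}\right) - 14\right)^{2} = \left(\left(-9 + 49\right) - 14\right)^{2} = \left(40 - 14\right)^{2} = 26^{2} = 676$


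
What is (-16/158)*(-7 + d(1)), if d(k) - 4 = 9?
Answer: -48/79 ≈ -0.60759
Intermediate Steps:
d(k) = 13 (d(k) = 4 + 9 = 13)
(-16/158)*(-7 + d(1)) = (-16/158)*(-7 + 13) = -16*1/158*6 = -8/79*6 = -48/79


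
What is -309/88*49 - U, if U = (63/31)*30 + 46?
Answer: -761179/2728 ≈ -279.02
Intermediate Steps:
U = 3316/31 (U = (63*(1/31))*30 + 46 = (63/31)*30 + 46 = 1890/31 + 46 = 3316/31 ≈ 106.97)
-309/88*49 - U = -309/88*49 - 1*3316/31 = -309*1/88*49 - 3316/31 = -309/88*49 - 3316/31 = -15141/88 - 3316/31 = -761179/2728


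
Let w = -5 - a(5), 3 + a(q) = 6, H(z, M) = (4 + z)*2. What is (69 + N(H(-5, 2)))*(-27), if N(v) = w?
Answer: -1647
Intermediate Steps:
H(z, M) = 8 + 2*z
a(q) = 3 (a(q) = -3 + 6 = 3)
w = -8 (w = -5 - 1*3 = -5 - 3 = -8)
N(v) = -8
(69 + N(H(-5, 2)))*(-27) = (69 - 8)*(-27) = 61*(-27) = -1647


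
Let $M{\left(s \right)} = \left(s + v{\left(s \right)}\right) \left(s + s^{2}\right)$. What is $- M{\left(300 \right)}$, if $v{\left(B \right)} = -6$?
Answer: $-26548200$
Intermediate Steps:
$M{\left(s \right)} = \left(-6 + s\right) \left(s + s^{2}\right)$ ($M{\left(s \right)} = \left(s - 6\right) \left(s + s^{2}\right) = \left(-6 + s\right) \left(s + s^{2}\right)$)
$- M{\left(300 \right)} = - 300 \left(-6 + 300^{2} - 1500\right) = - 300 \left(-6 + 90000 - 1500\right) = - 300 \cdot 88494 = \left(-1\right) 26548200 = -26548200$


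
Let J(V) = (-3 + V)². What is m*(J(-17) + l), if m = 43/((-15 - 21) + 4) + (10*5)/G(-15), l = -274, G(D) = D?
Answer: -9429/16 ≈ -589.31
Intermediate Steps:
m = -449/96 (m = 43/((-15 - 21) + 4) + (10*5)/(-15) = 43/(-36 + 4) + 50*(-1/15) = 43/(-32) - 10/3 = 43*(-1/32) - 10/3 = -43/32 - 10/3 = -449/96 ≈ -4.6771)
m*(J(-17) + l) = -449*((-3 - 17)² - 274)/96 = -449*((-20)² - 274)/96 = -449*(400 - 274)/96 = -449/96*126 = -9429/16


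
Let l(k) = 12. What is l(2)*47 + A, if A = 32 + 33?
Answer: 629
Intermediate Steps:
A = 65
l(2)*47 + A = 12*47 + 65 = 564 + 65 = 629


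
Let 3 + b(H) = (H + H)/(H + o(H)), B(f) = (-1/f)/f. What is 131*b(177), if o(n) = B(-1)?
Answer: -11397/88 ≈ -129.51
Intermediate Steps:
B(f) = -1/f**2
o(n) = -1 (o(n) = -1/(-1)**2 = -1*1 = -1)
b(H) = -3 + 2*H/(-1 + H) (b(H) = -3 + (H + H)/(H - 1) = -3 + (2*H)/(-1 + H) = -3 + 2*H/(-1 + H))
131*b(177) = 131*((3 - 1*177)/(-1 + 177)) = 131*((3 - 177)/176) = 131*((1/176)*(-174)) = 131*(-87/88) = -11397/88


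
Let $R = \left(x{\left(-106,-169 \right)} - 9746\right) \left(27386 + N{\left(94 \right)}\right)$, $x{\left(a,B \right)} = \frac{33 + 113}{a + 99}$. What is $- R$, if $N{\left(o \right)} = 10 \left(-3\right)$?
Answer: $267182144$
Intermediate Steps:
$N{\left(o \right)} = -30$
$x{\left(a,B \right)} = \frac{146}{99 + a}$
$R = -267182144$ ($R = \left(\frac{146}{99 - 106} - 9746\right) \left(27386 - 30\right) = \left(\frac{146}{-7} - 9746\right) 27356 = \left(146 \left(- \frac{1}{7}\right) - 9746\right) 27356 = \left(- \frac{146}{7} - 9746\right) 27356 = \left(- \frac{68368}{7}\right) 27356 = -267182144$)
$- R = \left(-1\right) \left(-267182144\right) = 267182144$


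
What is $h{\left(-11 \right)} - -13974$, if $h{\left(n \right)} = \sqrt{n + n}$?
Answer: $13974 + i \sqrt{22} \approx 13974.0 + 4.6904 i$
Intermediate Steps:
$h{\left(n \right)} = \sqrt{2} \sqrt{n}$ ($h{\left(n \right)} = \sqrt{2 n} = \sqrt{2} \sqrt{n}$)
$h{\left(-11 \right)} - -13974 = \sqrt{2} \sqrt{-11} - -13974 = \sqrt{2} i \sqrt{11} + 13974 = i \sqrt{22} + 13974 = 13974 + i \sqrt{22}$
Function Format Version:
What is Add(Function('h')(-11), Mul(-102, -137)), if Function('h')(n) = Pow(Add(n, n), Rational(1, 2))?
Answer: Add(13974, Mul(I, Pow(22, Rational(1, 2)))) ≈ Add(13974., Mul(4.6904, I))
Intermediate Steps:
Function('h')(n) = Mul(Pow(2, Rational(1, 2)), Pow(n, Rational(1, 2))) (Function('h')(n) = Pow(Mul(2, n), Rational(1, 2)) = Mul(Pow(2, Rational(1, 2)), Pow(n, Rational(1, 2))))
Add(Function('h')(-11), Mul(-102, -137)) = Add(Mul(Pow(2, Rational(1, 2)), Pow(-11, Rational(1, 2))), Mul(-102, -137)) = Add(Mul(Pow(2, Rational(1, 2)), Mul(I, Pow(11, Rational(1, 2)))), 13974) = Add(Mul(I, Pow(22, Rational(1, 2))), 13974) = Add(13974, Mul(I, Pow(22, Rational(1, 2))))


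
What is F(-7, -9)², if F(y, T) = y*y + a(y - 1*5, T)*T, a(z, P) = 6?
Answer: 25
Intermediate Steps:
F(y, T) = y² + 6*T (F(y, T) = y*y + 6*T = y² + 6*T)
F(-7, -9)² = ((-7)² + 6*(-9))² = (49 - 54)² = (-5)² = 25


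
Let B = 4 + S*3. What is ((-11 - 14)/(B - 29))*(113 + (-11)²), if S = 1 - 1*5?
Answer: 5850/37 ≈ 158.11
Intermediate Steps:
S = -4 (S = 1 - 5 = -4)
B = -8 (B = 4 - 4*3 = 4 - 12 = -8)
((-11 - 14)/(B - 29))*(113 + (-11)²) = ((-11 - 14)/(-8 - 29))*(113 + (-11)²) = (-25/(-37))*(113 + 121) = -25*(-1/37)*234 = (25/37)*234 = 5850/37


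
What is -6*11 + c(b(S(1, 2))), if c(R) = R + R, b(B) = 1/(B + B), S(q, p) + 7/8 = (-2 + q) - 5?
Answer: -3638/55 ≈ -66.146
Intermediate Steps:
S(q, p) = -63/8 + q (S(q, p) = -7/8 + ((-2 + q) - 5) = -7/8 + (-7 + q) = -63/8 + q)
b(B) = 1/(2*B)
c(R) = 2*R
-6*11 + c(b(S(1, 2))) = -6*11 + 2*(1/(2*(-63/8 + 1))) = -66 + 2*(1/(2*(-55/8))) = -66 + 2*((1/2)*(-8/55)) = -66 + 2*(-4/55) = -66 - 8/55 = -3638/55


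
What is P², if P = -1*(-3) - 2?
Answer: 1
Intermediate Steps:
P = 1 (P = 3 - 2 = 1)
P² = 1² = 1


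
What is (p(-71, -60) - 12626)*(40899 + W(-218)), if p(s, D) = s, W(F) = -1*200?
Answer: -516755203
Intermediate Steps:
W(F) = -200
(p(-71, -60) - 12626)*(40899 + W(-218)) = (-71 - 12626)*(40899 - 200) = -12697*40699 = -516755203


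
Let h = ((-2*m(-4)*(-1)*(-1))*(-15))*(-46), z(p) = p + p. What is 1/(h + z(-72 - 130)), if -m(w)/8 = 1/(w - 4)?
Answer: -1/1784 ≈ -0.00056054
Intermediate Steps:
m(w) = -8/(-4 + w) (m(w) = -8/(w - 4) = -8/(-4 + w))
z(p) = 2*p
h = -1380 (h = ((-2*(-8/(-4 - 4))*(-1)*(-1))*(-15))*(-46) = ((-2*(-8/(-8))*(-1)*(-1))*(-15))*(-46) = ((-2*(-8*(-⅛))*(-1)*(-1))*(-15))*(-46) = ((-2*(-1)*(-1))*(-15))*(-46) = ((2*(-1))*(-15))*(-46) = -2*(-15)*(-46) = 30*(-46) = -1380)
1/(h + z(-72 - 130)) = 1/(-1380 + 2*(-72 - 130)) = 1/(-1380 + 2*(-202)) = 1/(-1380 - 404) = 1/(-1784) = -1/1784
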